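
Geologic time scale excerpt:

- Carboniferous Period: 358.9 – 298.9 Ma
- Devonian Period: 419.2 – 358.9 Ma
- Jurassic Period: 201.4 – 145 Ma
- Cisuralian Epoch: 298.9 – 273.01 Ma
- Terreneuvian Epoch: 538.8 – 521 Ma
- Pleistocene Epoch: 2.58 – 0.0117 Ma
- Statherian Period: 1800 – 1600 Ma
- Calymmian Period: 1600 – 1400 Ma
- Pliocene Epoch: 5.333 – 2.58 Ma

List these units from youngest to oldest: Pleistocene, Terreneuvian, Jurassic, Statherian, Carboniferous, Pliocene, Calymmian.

Pleistocene, then Pliocene, then Jurassic, then Carboniferous, then Terreneuvian, then Calymmian, then Statherian

Sorting by start age (ascending Ma, since larger Ma = older): Pleistocene start 2.58, Pliocene start 5.333, Jurassic start 201.4, Carboniferous start 358.9, Terreneuvian start 538.8, Calymmian start 1600, Statherian start 1800.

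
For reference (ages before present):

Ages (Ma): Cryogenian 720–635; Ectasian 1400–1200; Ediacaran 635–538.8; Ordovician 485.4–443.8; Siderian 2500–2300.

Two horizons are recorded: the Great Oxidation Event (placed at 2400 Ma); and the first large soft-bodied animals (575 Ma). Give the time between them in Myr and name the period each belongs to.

Elapsed time: 2400 − 575 = 1825 Myr.
2400 Ma lies within 2500–2300 Ma: Siderian.
575 Ma lies within 635–538.8 Ma: Ediacaran.

1825 million years apart; the first in the Siderian, the second in the Ediacaran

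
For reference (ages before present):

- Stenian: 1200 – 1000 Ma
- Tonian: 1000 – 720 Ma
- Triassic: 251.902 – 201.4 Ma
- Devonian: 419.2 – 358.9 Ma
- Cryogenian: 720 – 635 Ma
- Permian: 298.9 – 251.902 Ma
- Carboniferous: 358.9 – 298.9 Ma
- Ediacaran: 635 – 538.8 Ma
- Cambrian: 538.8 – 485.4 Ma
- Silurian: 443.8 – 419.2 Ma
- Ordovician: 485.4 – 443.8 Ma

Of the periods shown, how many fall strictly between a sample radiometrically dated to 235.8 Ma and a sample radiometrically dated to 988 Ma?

8

The older date is 988 Ma and the younger is 235.8 Ma.
Periods with start < 988 and end > 235.8 Ma: Cryogenian (720–635), Ediacaran (635–538.8), Cambrian (538.8–485.4), Ordovician (485.4–443.8), Silurian (443.8–419.2), Devonian (419.2–358.9), Carboniferous (358.9–298.9), Permian (298.9–251.902).
That is 8 complete periods.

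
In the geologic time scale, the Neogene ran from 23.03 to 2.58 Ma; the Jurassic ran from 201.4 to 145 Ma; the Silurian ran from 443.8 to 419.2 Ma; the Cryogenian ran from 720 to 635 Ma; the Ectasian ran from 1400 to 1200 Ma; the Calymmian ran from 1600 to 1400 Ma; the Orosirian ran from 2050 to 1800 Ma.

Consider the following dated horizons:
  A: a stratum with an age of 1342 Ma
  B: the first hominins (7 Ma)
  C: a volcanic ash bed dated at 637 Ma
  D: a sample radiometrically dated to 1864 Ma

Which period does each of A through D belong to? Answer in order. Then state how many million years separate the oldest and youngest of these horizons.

A — Ectasian; B — Neogene; C — Cryogenian; D — Orosirian; span 1857 million years

Match each age against the start–end ranges in the excerpt: A = 1342 Ma → Ectasian (1400–1200); B = 7 Ma → Neogene (23.03–2.58); C = 637 Ma → Cryogenian (720–635); D = 1864 Ma → Orosirian (2050–1800).
The largest age is 1864 Ma and the smallest is 7 Ma; their difference is 1857 Myr.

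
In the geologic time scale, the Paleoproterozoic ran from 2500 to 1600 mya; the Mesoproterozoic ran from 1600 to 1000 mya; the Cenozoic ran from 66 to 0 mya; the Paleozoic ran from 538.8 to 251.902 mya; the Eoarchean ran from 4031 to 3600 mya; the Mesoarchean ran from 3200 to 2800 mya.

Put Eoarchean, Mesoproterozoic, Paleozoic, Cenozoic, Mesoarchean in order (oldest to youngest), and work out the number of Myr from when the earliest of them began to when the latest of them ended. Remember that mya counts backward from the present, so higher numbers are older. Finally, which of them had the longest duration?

From the excerpt: Eoarchean 4031–3600; Mesoproterozoic 1600–1000; Paleozoic 538.8–251.902; Cenozoic 66–0; Mesoarchean 3200–2800 (Ma).
Larger Ma is earlier, so the oldest is Eoarchean and the youngest is Cenozoic; oldest to youngest: Eoarchean, Mesoarchean, Mesoproterozoic, Paleozoic, Cenozoic.
Oldest start 4031 minus youngest end 0 gives 4031 Myr overall.
Individual lengths (start − end): Paleozoic 286.898; Eoarchean 431; Mesoproterozoic 600; Mesoarchean 400; Cenozoic 66. The largest is Mesoproterozoic at 600 Myr.

Eoarchean, Mesoarchean, Mesoproterozoic, Paleozoic, Cenozoic; total span 4031 Myr; longest is Mesoproterozoic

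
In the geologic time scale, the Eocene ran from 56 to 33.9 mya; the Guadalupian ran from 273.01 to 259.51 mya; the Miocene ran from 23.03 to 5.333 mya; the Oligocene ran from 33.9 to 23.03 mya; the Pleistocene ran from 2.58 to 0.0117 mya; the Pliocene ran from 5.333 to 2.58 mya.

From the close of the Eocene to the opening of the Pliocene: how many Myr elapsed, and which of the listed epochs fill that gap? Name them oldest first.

End of Eocene = 33.9 Ma; start of Pliocene = 5.333 Ma.
Gap = 33.9 − 5.333 = 28.567 Myr.
Epochs wholly inside 33.9–5.333 Ma: Oligocene (33.9–23.03), Miocene (23.03–5.333).

28.567 million years; Oligocene, Miocene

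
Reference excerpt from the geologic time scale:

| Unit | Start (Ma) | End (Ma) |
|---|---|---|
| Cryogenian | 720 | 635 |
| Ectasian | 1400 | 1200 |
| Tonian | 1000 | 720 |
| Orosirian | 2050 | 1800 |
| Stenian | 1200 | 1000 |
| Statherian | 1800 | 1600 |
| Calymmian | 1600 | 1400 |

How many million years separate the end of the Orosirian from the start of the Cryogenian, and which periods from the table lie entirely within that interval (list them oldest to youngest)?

1080 million years; Statherian, Calymmian, Ectasian, Stenian, Tonian

The Orosirian closes at 1800 Ma and the Cryogenian opens at 720 Ma, so the interval is 1800 − 720 = 1080 Myr.
A period fits inside if it starts at or after 1800 Ma and ends at or before 720 Ma; oldest first that gives Statherian, Calymmian, Ectasian, Stenian, Tonian.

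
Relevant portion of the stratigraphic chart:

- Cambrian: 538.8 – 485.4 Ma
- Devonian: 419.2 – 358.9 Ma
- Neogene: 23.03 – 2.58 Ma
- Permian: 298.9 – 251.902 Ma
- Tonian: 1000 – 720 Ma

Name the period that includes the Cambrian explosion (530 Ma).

530 Ma lies between 538.8 and 485.4 Ma, so it falls in the Cambrian.

Cambrian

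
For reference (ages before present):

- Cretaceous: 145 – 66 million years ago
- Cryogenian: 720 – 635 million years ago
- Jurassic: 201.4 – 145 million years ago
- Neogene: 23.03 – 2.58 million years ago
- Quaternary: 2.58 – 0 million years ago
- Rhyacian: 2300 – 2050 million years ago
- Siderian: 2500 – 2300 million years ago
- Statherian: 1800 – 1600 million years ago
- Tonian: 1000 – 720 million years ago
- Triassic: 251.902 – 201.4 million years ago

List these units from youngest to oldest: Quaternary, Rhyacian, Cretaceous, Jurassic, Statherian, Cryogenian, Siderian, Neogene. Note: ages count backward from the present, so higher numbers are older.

Quaternary, then Neogene, then Cretaceous, then Jurassic, then Cryogenian, then Statherian, then Rhyacian, then Siderian

Read off each span (Ma): Quaternary 2.58–0; Rhyacian 2300–2050; Cretaceous 145–66; Jurassic 201.4–145; Statherian 1800–1600; Cryogenian 720–635; Siderian 2500–2300; Neogene 23.03–2.58.
Larger Ma is older, so oldest→youngest is Siderian, Rhyacian, Statherian, Cryogenian, Jurassic, Cretaceous, Neogene, Quaternary; reverse it for youngest→oldest.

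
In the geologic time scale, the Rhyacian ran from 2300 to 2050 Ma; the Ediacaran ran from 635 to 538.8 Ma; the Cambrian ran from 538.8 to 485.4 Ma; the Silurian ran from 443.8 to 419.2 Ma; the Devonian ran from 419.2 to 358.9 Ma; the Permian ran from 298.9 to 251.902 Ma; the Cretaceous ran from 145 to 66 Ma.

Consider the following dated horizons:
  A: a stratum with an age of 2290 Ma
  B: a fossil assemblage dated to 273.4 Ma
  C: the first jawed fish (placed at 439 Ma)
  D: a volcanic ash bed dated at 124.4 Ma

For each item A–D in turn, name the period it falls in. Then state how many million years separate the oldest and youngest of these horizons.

A — Rhyacian; B — Permian; C — Silurian; D — Cretaceous; span 2165.6 million years

A: 2290 Ma lies in 2300–2050 Ma, so Rhyacian.
B: 273.4 Ma lies in 298.9–251.902 Ma, so Permian.
C: 439 Ma lies in 443.8–419.2 Ma, so Silurian.
D: 124.4 Ma lies in 145–66 Ma, so Cretaceous.
Oldest = 2290 Ma, youngest = 124.4 Ma → span 2165.6 Myr.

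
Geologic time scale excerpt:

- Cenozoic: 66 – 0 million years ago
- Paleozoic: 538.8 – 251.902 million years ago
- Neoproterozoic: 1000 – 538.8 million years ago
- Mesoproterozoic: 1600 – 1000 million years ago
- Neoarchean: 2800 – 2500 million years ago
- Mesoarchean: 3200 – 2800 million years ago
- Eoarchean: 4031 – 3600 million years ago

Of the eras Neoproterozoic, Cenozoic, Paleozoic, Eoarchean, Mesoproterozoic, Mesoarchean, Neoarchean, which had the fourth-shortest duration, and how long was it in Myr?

Mesoarchean, 400 million years

Durations: Neoproterozoic 461.2; Cenozoic 66; Paleozoic 286.898; Eoarchean 431; Mesoproterozoic 600; Mesoarchean 400; Neoarchean 300 Myr.
Sorted shortest-first: Cenozoic (66), Paleozoic (286.898), Neoarchean (300), Mesoarchean (400), Eoarchean (431), Neoproterozoic (461.2), Mesoproterozoic (600).
The fourth shortest is Mesoarchean at 400 Myr.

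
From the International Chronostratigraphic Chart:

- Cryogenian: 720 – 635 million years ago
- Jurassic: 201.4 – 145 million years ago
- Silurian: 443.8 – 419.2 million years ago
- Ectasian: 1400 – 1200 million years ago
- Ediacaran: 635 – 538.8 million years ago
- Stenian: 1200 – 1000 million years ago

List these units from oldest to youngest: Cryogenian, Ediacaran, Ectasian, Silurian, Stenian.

The oldest of these is Ectasian (starts 1400 Ma) and the youngest is Silurian (ends 419.2 Ma).
In between, by decreasing start age: Stenian (1200), Cryogenian (720), Ediacaran (635).

Ectasian, Stenian, Cryogenian, Ediacaran, Silurian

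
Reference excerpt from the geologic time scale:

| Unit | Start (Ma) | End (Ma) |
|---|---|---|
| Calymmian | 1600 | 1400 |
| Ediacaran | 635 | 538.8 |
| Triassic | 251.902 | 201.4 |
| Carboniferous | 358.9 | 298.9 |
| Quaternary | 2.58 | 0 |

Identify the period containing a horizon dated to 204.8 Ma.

204.8 Ma lies between 251.902 and 201.4 Ma, so it falls in the Triassic.

Triassic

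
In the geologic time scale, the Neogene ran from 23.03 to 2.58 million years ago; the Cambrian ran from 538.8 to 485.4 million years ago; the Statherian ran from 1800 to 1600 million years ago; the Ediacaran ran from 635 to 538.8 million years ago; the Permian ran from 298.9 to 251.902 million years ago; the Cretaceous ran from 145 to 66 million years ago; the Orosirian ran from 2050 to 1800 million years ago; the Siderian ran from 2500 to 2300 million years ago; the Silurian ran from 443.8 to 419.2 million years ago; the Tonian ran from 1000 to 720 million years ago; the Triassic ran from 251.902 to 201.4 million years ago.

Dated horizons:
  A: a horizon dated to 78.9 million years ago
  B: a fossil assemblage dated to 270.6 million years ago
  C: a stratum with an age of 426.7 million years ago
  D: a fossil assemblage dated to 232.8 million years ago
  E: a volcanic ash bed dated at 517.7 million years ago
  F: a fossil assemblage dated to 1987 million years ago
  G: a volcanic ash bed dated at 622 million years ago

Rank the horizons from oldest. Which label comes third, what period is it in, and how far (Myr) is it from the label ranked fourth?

E, in the Cambrian; 91 million years to C

Sorted oldest-first by Ma: F (1987), G (622), E (517.7), C (426.7), B (270.6), D (232.8), A (78.9).
The third oldest is E at 517.7 Ma, which lies in 538.8–485.4 Ma: the Cambrian.
The fourth oldest is C at 426.7 Ma; separation = |517.7 − 426.7| = 91 Myr.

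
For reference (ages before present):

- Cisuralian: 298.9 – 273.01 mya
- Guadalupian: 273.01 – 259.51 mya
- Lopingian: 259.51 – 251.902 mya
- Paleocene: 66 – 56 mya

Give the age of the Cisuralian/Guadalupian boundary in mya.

273.01 mya

The Cisuralian ends and the Guadalupian begins at 273.01 mya.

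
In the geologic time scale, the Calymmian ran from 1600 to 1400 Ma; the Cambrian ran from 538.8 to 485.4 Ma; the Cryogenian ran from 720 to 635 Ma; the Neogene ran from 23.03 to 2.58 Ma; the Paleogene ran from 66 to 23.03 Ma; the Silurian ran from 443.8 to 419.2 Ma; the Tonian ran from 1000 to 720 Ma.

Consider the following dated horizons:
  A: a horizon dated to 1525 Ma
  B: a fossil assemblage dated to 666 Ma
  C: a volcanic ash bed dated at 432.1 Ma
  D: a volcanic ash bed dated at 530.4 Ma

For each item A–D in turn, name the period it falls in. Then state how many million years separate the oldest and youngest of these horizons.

Match each age against the start–end ranges in the excerpt: A = 1525 Ma → Calymmian (1600–1400); B = 666 Ma → Cryogenian (720–635); C = 432.1 Ma → Silurian (443.8–419.2); D = 530.4 Ma → Cambrian (538.8–485.4).
The largest age is 1525 Ma and the smallest is 432.1 Ma; their difference is 1092.9 Myr.

A — Calymmian; B — Cryogenian; C — Silurian; D — Cambrian; span 1092.9 million years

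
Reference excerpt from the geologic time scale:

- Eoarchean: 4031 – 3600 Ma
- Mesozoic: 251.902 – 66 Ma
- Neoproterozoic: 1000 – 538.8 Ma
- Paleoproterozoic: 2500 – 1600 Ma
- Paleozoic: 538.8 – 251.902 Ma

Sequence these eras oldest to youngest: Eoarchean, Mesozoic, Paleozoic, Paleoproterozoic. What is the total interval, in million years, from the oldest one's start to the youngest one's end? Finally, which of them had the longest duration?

Start ages (Ma): Eoarchean 4031, Paleoproterozoic 2500, Paleozoic 538.8, Mesozoic 251.902.
Ordered oldest to youngest: Eoarchean, Paleoproterozoic, Paleozoic, Mesozoic.
Span = 4031 − 66 = 3965 Myr.
Durations: Mesozoic 185.902, Eoarchean 431, Paleoproterozoic 900, Paleozoic 286.898 → longest is Paleoproterozoic (900 Myr).

Eoarchean → Paleoproterozoic → Paleozoic → Mesozoic; total span 3965 Myr; longest is Paleoproterozoic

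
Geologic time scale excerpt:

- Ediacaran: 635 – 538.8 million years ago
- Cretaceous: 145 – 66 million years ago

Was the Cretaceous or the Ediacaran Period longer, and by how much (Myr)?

Cretaceous: 145 − 66 = 79 Myr.
Ediacaran: 635 − 538.8 = 96.2 Myr.
Difference: 96.2 − 79 = 17.2 Myr, so the Ediacaran was longer.

Ediacaran, by 17.2 million years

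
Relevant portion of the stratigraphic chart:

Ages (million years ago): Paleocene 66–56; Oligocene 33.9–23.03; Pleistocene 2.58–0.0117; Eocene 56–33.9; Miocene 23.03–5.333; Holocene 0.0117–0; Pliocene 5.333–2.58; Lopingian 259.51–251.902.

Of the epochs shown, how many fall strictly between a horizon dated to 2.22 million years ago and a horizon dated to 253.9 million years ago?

5

253.9 Ma sits inside the Lopingian (259.51–251.902) and 2.22 Ma inside the Pleistocene (2.58–0.0117); neither of those is wholly between the two dates.
The listed epochs lying completely between them are Paleocene, Eocene, Oligocene, Miocene, Pliocene — 5 in all.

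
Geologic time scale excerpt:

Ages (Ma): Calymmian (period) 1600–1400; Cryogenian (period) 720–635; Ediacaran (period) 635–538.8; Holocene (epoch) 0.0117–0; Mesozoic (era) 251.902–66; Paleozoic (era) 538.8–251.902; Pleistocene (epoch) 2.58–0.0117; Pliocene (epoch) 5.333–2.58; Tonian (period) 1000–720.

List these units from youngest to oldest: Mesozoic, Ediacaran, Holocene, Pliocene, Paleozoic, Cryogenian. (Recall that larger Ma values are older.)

Read off each span (Ma): Mesozoic 251.902–66; Ediacaran 635–538.8; Holocene 0.0117–0; Pliocene 5.333–2.58; Paleozoic 538.8–251.902; Cryogenian 720–635.
Larger Ma is older, so oldest→youngest is Cryogenian, Ediacaran, Paleozoic, Mesozoic, Pliocene, Holocene; reverse it for youngest→oldest.

Holocene, Pliocene, Mesozoic, Paleozoic, Ediacaran, Cryogenian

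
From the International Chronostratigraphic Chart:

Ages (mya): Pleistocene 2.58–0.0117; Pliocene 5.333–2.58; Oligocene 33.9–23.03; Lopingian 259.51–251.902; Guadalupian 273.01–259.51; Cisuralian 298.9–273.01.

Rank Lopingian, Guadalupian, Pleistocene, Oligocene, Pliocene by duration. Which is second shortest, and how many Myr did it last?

Pliocene, 2.753 million years

Start − end for each: Lopingian 259.51 − 251.902 = 7.608; Guadalupian 273.01 − 259.51 = 13.5; Pleistocene 2.58 − 0.0117 = 2.5683; Oligocene 33.9 − 23.03 = 10.87; Pliocene 5.333 − 2.58 = 2.753.
Ranking these from shortest: Pleistocene < Pliocene < Lopingian < Oligocene < Guadalupian.
Position 2 in that ranking is Pliocene, which lasted 2.753 Myr.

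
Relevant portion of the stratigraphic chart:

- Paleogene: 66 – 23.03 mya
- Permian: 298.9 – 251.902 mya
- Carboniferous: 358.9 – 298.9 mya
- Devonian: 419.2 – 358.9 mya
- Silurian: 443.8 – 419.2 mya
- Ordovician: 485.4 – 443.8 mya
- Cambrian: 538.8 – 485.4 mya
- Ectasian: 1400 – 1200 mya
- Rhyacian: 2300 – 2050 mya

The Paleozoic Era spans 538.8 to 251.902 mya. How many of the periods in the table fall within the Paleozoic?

Periods inside 538.8–251.902 Ma: Cambrian, Ordovician, Silurian, Devonian, Carboniferous, Permian — 6 in total.

6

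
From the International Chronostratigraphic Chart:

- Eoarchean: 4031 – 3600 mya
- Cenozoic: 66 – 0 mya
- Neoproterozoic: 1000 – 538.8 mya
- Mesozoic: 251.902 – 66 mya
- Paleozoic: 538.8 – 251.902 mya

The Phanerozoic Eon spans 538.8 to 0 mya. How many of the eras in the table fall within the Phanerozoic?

Eras inside 538.8–0 Ma: Paleozoic, Mesozoic, Cenozoic — 3 in total.

3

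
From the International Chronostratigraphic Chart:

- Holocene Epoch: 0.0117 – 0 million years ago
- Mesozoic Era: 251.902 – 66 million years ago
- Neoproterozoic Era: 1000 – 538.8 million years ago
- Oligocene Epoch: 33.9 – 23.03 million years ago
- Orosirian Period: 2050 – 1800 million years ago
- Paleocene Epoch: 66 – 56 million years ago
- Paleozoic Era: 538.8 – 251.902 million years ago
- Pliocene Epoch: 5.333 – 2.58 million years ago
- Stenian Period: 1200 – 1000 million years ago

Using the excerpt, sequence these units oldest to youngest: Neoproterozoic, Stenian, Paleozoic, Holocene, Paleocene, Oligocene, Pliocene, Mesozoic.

Stenian, Neoproterozoic, Paleozoic, Mesozoic, Paleocene, Oligocene, Pliocene, Holocene

The oldest of these is Stenian (starts 1200 Ma) and the youngest is Holocene (ends 0 Ma).
In between, by decreasing start age: Neoproterozoic (1000), Paleozoic (538.8), Mesozoic (251.902), Paleocene (66), Oligocene (33.9), Pliocene (5.333).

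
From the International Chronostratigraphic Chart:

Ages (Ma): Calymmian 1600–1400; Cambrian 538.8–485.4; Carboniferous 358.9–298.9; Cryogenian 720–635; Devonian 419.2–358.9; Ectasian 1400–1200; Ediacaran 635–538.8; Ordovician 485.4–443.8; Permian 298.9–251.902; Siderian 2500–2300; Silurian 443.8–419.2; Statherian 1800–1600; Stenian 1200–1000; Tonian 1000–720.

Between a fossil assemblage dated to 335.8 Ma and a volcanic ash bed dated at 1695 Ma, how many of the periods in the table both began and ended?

The older date is 1695 Ma and the younger is 335.8 Ma.
Periods with start < 1695 and end > 335.8 Ma: Calymmian (1600–1400), Ectasian (1400–1200), Stenian (1200–1000), Tonian (1000–720), Cryogenian (720–635), Ediacaran (635–538.8), Cambrian (538.8–485.4), Ordovician (485.4–443.8), Silurian (443.8–419.2), Devonian (419.2–358.9).
That is 10 complete periods.

10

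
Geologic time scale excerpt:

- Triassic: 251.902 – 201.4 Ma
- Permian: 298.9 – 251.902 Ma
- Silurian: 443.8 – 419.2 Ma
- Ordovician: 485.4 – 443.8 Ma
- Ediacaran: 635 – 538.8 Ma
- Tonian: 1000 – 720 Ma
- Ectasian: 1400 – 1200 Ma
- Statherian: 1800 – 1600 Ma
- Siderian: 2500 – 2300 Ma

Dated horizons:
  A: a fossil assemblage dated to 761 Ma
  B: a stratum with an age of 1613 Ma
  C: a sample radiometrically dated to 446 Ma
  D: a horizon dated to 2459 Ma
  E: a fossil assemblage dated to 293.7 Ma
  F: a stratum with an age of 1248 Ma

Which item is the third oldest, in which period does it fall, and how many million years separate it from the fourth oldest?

F, in the Ectasian; 487 million years to A

Larger Ma means older, so oldest first: D 2459 > B 1613 > F 1248 > A 761 > C 446 > E 293.7.
Counting 3 along gives F (1248 Ma); the excerpt puts that inside the Ectasian, 1400–1200 Ma.
Next in line is A (761 Ma), and 1248 − 761 = 487 Myr.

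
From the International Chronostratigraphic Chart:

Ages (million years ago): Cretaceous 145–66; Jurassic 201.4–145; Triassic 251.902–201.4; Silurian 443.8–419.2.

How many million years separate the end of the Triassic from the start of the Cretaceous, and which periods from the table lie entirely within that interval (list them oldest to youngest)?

56.4 million years; Jurassic

End of Triassic = 201.4 Ma; start of Cretaceous = 145 Ma.
Gap = 201.4 − 145 = 56.4 Myr.
Periods wholly inside 201.4–145 Ma: Jurassic (201.4–145).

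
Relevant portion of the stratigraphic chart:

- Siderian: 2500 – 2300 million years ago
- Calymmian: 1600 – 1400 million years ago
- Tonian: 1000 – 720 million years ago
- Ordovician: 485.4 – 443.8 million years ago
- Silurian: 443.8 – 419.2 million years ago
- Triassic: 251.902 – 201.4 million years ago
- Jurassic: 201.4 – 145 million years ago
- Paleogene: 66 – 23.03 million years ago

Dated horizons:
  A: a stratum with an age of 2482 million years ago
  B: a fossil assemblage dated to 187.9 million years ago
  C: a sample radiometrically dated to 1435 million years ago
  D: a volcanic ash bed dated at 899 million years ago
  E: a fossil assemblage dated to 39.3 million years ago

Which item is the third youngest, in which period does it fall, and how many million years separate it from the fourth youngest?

Smaller Ma means younger, so youngest first: E 39.3 < B 187.9 < D 899 < C 1435 < A 2482.
Counting 3 along gives D (899 Ma); the excerpt puts that inside the Tonian, 1000–720 Ma.
Next in line is C (1435 Ma), and 1435 − 899 = 536 Myr.

D, in the Tonian; 536 million years to C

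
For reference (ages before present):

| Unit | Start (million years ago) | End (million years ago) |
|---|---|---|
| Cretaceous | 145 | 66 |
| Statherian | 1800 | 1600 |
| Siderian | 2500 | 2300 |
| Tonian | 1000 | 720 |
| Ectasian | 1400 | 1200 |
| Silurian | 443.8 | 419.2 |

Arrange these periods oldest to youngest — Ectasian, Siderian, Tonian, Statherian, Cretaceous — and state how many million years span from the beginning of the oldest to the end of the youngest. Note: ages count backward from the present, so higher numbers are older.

Siderian → Statherian → Ectasian → Tonian → Cretaceous; total span 2434 Myr

Start ages (Ma): Siderian 2500, Statherian 1800, Ectasian 1400, Tonian 1000, Cretaceous 145.
Ordered oldest to youngest: Siderian, Statherian, Ectasian, Tonian, Cretaceous.
Span = 2500 − 66 = 2434 Myr.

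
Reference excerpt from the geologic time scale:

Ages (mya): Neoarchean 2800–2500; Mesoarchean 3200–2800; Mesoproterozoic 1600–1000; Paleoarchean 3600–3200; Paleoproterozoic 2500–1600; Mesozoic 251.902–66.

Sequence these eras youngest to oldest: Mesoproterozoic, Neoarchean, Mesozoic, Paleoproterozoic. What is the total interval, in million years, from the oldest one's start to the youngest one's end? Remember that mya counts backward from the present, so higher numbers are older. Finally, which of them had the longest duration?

Mesozoic → Mesoproterozoic → Paleoproterozoic → Neoarchean; total span 2734 Myr; longest is Paleoproterozoic

From the excerpt: Mesoproterozoic 1600–1000; Neoarchean 2800–2500; Mesozoic 251.902–66; Paleoproterozoic 2500–1600 (Ma).
Larger Ma is earlier, so the oldest is Neoarchean and the youngest is Mesozoic; youngest to oldest: Mesozoic, Mesoproterozoic, Paleoproterozoic, Neoarchean.
Oldest start 2800 minus youngest end 66 gives 2734 Myr overall.
Individual lengths (start − end): Neoarchean 300; Mesoproterozoic 600; Mesozoic 185.902; Paleoproterozoic 900. The largest is Paleoproterozoic at 900 Myr.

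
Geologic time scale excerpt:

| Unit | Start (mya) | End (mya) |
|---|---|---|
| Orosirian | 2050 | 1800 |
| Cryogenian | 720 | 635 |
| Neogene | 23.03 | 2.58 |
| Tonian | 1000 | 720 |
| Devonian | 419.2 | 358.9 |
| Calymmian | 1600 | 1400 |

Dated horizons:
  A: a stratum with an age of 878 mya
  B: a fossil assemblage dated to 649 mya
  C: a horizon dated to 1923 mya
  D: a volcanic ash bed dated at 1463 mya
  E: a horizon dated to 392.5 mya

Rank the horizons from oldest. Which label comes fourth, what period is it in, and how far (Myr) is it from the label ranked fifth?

B, in the Cryogenian; 256.5 million years to E

Larger Ma means older, so oldest first: C 1923 > D 1463 > A 878 > B 649 > E 392.5.
Counting 4 along gives B (649 Ma); the excerpt puts that inside the Cryogenian, 720–635 Ma.
Next in line is E (392.5 Ma), and 649 − 392.5 = 256.5 Myr.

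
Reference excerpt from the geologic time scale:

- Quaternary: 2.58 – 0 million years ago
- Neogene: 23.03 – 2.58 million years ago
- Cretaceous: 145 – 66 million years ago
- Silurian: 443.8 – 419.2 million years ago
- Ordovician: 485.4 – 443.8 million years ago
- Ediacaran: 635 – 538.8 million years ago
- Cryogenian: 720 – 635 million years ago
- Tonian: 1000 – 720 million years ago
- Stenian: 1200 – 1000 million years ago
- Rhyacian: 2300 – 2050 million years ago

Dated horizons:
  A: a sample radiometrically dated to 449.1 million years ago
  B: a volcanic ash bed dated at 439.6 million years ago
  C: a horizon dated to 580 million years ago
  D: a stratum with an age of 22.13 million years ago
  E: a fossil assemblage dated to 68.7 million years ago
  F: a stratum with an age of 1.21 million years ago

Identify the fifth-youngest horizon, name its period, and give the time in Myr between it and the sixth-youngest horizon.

Smaller Ma means younger, so youngest first: F 1.21 < D 22.13 < E 68.7 < B 439.6 < A 449.1 < C 580.
Counting 5 along gives A (449.1 Ma); the excerpt puts that inside the Ordovician, 485.4–443.8 Ma.
Next in line is C (580 Ma), and 580 − 449.1 = 130.9 Myr.

A, in the Ordovician; 130.9 million years to C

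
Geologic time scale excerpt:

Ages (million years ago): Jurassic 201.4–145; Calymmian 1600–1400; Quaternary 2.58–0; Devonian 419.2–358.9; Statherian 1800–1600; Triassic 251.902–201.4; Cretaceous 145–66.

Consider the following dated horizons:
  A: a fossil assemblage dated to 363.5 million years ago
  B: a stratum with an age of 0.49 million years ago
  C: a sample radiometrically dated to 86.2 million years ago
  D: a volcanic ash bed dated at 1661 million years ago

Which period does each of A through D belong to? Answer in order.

A: 363.5 Ma lies in 419.2–358.9 Ma, so Devonian.
B: 0.49 Ma lies in 2.58–0 Ma, so Quaternary.
C: 86.2 Ma lies in 145–66 Ma, so Cretaceous.
D: 1661 Ma lies in 1800–1600 Ma, so Statherian.

A — Devonian; B — Quaternary; C — Cretaceous; D — Statherian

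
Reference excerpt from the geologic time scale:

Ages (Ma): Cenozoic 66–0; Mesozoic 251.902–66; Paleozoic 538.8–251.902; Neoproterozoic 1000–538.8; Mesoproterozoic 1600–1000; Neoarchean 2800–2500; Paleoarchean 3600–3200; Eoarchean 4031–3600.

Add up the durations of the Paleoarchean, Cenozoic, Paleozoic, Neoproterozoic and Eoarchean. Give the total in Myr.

1645.098 million years

Each duration: Paleoarchean = 400; Cenozoic = 66; Paleozoic = 286.898; Neoproterozoic = 461.2; Eoarchean = 431.
Sum: 400 + 66 + 286.898 + 461.2 + 431 = 1645.098 Myr.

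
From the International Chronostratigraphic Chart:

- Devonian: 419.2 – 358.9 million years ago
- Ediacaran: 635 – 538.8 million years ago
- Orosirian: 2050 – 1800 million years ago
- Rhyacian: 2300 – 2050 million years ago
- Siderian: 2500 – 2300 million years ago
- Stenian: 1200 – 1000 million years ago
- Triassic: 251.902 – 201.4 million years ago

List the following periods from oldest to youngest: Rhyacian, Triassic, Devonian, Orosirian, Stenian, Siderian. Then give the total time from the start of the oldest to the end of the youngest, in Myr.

Siderian → Rhyacian → Orosirian → Stenian → Devonian → Triassic; total span 2298.6 Myr

Start ages (Ma): Siderian 2500, Rhyacian 2300, Orosirian 2050, Stenian 1200, Devonian 419.2, Triassic 251.902.
Ordered oldest to youngest: Siderian, Rhyacian, Orosirian, Stenian, Devonian, Triassic.
Span = 2500 − 201.4 = 2298.6 Myr.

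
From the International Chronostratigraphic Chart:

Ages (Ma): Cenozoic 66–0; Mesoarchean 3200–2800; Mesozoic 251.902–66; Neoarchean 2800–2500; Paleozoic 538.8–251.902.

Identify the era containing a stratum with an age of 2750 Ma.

Neoarchean

2750 Ma lies between 2800 and 2500 Ma, so it falls in the Neoarchean.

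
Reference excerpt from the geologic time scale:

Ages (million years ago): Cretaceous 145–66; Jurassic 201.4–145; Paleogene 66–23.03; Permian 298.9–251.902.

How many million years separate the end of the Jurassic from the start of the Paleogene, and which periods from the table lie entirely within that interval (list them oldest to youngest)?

The Jurassic closes at 145 Ma and the Paleogene opens at 66 Ma, so the interval is 145 − 66 = 79 Myr.
A period fits inside if it starts at or after 145 Ma and ends at or before 66 Ma; oldest first that gives Cretaceous.

79 million years; Cretaceous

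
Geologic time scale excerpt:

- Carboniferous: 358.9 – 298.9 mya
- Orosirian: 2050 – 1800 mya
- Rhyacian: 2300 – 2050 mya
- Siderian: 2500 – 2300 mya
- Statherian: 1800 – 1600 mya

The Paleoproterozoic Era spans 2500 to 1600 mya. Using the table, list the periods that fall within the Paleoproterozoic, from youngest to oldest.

Periods with both bounds inside 2500–1600 Ma: Statherian (1800–1600), Orosirian (2050–1800), Rhyacian (2300–2050), Siderian (2500–2300).

Statherian, Orosirian, Rhyacian, Siderian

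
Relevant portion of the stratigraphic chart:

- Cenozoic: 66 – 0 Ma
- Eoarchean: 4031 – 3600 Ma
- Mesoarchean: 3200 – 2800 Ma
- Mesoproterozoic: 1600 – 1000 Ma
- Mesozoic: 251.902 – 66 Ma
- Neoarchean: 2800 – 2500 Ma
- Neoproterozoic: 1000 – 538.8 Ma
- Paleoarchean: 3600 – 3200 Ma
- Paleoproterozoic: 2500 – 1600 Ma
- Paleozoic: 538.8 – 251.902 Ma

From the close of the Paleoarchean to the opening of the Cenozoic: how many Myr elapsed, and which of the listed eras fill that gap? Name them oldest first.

End of Paleoarchean = 3200 Ma; start of Cenozoic = 66 Ma.
Gap = 3200 − 66 = 3134 Myr.
Eras wholly inside 3200–66 Ma: Mesoarchean (3200–2800), Neoarchean (2800–2500), Paleoproterozoic (2500–1600), Mesoproterozoic (1600–1000), Neoproterozoic (1000–538.8), Paleozoic (538.8–251.902), Mesozoic (251.902–66).

3134 million years; Mesoarchean, Neoarchean, Paleoproterozoic, Mesoproterozoic, Neoproterozoic, Paleozoic, Mesozoic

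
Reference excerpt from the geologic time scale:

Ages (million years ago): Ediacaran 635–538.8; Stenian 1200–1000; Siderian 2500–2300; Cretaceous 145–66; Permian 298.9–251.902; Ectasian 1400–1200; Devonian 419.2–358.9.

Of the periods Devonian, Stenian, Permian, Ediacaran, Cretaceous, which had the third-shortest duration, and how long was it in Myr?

Cretaceous, 79 million years

Start − end for each: Devonian 419.2 − 358.9 = 60.3; Stenian 1200 − 1000 = 200; Permian 298.9 − 251.902 = 46.998; Ediacaran 635 − 538.8 = 96.2; Cretaceous 145 − 66 = 79.
Ranking these from shortest: Permian < Devonian < Cretaceous < Ediacaran < Stenian.
Position 3 in that ranking is Cretaceous, which lasted 79 Myr.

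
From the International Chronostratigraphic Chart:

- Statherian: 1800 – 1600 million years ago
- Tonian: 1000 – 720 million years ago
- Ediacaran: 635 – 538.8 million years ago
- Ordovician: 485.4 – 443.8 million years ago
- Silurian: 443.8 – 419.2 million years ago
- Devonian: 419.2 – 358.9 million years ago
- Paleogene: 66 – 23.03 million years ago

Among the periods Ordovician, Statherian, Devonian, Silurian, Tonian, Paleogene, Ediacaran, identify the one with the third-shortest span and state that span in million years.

Start − end for each: Ordovician 485.4 − 443.8 = 41.6; Statherian 1800 − 1600 = 200; Devonian 419.2 − 358.9 = 60.3; Silurian 443.8 − 419.2 = 24.6; Tonian 1000 − 720 = 280; Paleogene 66 − 23.03 = 42.97; Ediacaran 635 − 538.8 = 96.2.
Ranking these from shortest: Silurian < Ordovician < Paleogene < Devonian < Ediacaran < Statherian < Tonian.
Position 3 in that ranking is Paleogene, which lasted 42.97 Myr.

Paleogene, 42.97 million years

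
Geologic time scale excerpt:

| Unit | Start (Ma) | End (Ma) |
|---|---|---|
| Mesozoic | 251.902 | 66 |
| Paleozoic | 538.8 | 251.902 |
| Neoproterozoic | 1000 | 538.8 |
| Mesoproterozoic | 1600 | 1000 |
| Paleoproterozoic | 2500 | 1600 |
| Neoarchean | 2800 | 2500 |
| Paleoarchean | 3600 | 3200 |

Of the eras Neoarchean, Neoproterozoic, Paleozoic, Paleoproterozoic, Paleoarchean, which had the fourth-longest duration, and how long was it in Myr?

Neoarchean, 300 million years

Start − end for each: Neoarchean 2800 − 2500 = 300; Neoproterozoic 1000 − 538.8 = 461.2; Paleozoic 538.8 − 251.902 = 286.898; Paleoproterozoic 2500 − 1600 = 900; Paleoarchean 3600 − 3200 = 400.
Ranking these from longest: Paleoproterozoic > Neoproterozoic > Paleoarchean > Neoarchean > Paleozoic.
Position 4 in that ranking is Neoarchean, which lasted 300 Myr.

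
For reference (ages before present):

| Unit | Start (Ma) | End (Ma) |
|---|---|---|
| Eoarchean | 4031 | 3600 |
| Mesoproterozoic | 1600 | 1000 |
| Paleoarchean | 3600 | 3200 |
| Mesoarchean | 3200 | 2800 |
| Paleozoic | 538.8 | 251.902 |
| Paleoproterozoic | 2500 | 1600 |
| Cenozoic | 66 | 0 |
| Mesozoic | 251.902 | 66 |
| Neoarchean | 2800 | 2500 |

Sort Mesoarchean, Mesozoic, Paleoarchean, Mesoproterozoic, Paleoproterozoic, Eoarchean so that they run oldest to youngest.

Eoarchean, Paleoarchean, Mesoarchean, Paleoproterozoic, Mesoproterozoic, Mesozoic

Read off each span (Ma): Mesoarchean 3200–2800; Mesozoic 251.902–66; Paleoarchean 3600–3200; Mesoproterozoic 1600–1000; Paleoproterozoic 2500–1600; Eoarchean 4031–3600.
Larger Ma is older, so oldest→youngest is Eoarchean, Paleoarchean, Mesoarchean, Paleoproterozoic, Mesoproterozoic, Mesozoic.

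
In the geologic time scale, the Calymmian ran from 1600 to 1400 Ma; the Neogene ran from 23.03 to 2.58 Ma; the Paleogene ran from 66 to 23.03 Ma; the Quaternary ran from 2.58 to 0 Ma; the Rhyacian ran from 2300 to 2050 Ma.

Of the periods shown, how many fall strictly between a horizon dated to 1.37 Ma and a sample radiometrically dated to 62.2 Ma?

The older date is 62.2 Ma and the younger is 1.37 Ma.
Periods with start < 62.2 and end > 1.37 Ma: Neogene (23.03–2.58).
That is 1 complete period.

1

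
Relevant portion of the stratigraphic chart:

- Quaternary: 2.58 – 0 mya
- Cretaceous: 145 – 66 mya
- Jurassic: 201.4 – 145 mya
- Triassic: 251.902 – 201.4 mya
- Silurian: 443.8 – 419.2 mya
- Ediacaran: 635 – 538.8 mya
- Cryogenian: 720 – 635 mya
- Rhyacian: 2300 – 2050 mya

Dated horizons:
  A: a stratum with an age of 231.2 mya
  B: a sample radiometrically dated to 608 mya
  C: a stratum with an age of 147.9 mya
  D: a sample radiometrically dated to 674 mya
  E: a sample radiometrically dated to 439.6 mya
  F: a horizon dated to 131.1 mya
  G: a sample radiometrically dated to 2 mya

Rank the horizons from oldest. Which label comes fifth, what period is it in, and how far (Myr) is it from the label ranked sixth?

C, in the Jurassic; 16.8 million years to F

Larger Ma means older, so oldest first: D 674 > B 608 > E 439.6 > A 231.2 > C 147.9 > F 131.1 > G 2.
Counting 5 along gives C (147.9 Ma); the excerpt puts that inside the Jurassic, 201.4–145 Ma.
Next in line is F (131.1 Ma), and 147.9 − 131.1 = 16.8 Myr.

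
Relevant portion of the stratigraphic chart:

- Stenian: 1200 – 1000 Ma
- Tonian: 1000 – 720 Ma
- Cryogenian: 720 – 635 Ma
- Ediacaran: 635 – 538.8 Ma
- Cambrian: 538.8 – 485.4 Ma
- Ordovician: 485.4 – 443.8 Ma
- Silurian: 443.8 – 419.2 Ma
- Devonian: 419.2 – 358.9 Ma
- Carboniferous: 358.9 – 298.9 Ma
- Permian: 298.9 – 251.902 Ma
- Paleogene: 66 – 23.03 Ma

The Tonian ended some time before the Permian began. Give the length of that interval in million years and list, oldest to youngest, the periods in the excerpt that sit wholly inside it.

End of Tonian = 720 Ma; start of Permian = 298.9 Ma.
Gap = 720 − 298.9 = 421.1 Myr.
Periods wholly inside 720–298.9 Ma: Cryogenian (720–635), Ediacaran (635–538.8), Cambrian (538.8–485.4), Ordovician (485.4–443.8), Silurian (443.8–419.2), Devonian (419.2–358.9), Carboniferous (358.9–298.9).

421.1 million years; Cryogenian, Ediacaran, Cambrian, Ordovician, Silurian, Devonian, Carboniferous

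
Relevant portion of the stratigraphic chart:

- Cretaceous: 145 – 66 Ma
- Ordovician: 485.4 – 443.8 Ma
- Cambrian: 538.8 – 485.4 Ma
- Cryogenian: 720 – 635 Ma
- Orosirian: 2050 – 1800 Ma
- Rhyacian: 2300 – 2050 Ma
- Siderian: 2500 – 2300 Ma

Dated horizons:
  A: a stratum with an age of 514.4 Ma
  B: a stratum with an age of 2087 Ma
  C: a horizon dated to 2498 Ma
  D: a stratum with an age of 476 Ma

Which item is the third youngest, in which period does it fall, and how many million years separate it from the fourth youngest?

B, in the Rhyacian; 411 million years to C

Smaller Ma means younger, so youngest first: D 476 < A 514.4 < B 2087 < C 2498.
Counting 3 along gives B (2087 Ma); the excerpt puts that inside the Rhyacian, 2300–2050 Ma.
Next in line is C (2498 Ma), and 2498 − 2087 = 411 Myr.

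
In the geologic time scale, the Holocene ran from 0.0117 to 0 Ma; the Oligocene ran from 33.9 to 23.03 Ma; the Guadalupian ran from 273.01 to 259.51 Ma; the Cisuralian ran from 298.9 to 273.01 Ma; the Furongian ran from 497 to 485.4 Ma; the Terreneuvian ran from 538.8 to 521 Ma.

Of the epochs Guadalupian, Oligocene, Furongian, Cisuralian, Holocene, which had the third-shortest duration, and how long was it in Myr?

Furongian, 11.6 million years

Start − end for each: Guadalupian 273.01 − 259.51 = 13.5; Oligocene 33.9 − 23.03 = 10.87; Furongian 497 − 485.4 = 11.6; Cisuralian 298.9 − 273.01 = 25.89; Holocene 0.0117 − 0 = 0.0117.
Ranking these from shortest: Holocene < Oligocene < Furongian < Guadalupian < Cisuralian.
Position 3 in that ranking is Furongian, which lasted 11.6 Myr.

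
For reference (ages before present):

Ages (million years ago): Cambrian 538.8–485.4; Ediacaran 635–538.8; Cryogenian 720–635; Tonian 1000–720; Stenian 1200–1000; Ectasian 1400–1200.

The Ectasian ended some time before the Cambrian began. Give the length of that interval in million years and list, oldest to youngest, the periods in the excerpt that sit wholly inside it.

The Ectasian closes at 1200 Ma and the Cambrian opens at 538.8 Ma, so the interval is 1200 − 538.8 = 661.2 Myr.
A period fits inside if it starts at or after 1200 Ma and ends at or before 538.8 Ma; oldest first that gives Stenian, Tonian, Cryogenian, Ediacaran.

661.2 million years; Stenian, Tonian, Cryogenian, Ediacaran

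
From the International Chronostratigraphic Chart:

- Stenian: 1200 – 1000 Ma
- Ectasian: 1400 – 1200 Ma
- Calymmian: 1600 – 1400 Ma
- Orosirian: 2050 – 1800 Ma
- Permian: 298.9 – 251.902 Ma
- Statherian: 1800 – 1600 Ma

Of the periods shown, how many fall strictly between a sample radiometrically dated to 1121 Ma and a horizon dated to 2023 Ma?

The older date is 2023 Ma and the younger is 1121 Ma.
Periods with start < 2023 and end > 1121 Ma: Statherian (1800–1600), Calymmian (1600–1400), Ectasian (1400–1200).
That is 3 complete periods.

3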